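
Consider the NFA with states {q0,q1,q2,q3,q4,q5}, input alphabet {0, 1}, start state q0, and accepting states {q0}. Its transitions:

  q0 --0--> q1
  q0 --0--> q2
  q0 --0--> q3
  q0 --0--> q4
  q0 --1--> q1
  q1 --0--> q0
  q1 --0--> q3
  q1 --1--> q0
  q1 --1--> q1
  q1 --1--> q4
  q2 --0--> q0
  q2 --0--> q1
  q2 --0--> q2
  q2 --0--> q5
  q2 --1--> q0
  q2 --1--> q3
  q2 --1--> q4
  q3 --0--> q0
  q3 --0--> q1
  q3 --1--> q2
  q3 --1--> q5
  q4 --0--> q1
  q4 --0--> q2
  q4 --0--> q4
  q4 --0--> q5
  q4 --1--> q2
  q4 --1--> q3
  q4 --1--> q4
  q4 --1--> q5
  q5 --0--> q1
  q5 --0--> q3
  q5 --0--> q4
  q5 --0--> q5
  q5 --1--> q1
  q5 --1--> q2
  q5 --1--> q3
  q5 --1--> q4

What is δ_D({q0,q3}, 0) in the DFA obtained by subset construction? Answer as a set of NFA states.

δ(q0,0) = {q1,q2,q3,q4}; δ(q3,0) = {q0,q1}.
Union: {q0,q1,q2,q3,q4}.

{q0,q1,q2,q3,q4}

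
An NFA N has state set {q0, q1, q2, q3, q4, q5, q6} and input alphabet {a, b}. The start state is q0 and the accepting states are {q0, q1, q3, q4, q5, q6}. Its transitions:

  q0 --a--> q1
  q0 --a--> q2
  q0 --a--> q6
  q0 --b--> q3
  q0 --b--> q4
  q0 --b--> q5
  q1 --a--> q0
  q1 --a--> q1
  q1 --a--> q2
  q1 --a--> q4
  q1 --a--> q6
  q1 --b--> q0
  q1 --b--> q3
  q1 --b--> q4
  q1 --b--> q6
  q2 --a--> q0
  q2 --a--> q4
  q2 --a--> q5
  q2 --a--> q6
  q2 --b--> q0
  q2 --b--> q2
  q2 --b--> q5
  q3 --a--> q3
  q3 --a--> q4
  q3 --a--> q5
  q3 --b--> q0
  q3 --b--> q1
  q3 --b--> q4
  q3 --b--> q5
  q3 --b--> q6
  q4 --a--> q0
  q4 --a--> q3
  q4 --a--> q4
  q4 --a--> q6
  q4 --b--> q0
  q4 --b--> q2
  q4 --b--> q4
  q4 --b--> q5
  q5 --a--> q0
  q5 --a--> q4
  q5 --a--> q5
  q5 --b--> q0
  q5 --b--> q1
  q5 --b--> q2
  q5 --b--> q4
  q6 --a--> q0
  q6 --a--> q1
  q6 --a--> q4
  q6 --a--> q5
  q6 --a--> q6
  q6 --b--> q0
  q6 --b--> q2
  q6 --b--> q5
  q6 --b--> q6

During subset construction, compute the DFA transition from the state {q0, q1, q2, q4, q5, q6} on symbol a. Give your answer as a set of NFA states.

{q0, q1, q2, q3, q4, q5, q6}

δ(q0,a) = {q1, q2, q6}; δ(q1,a) = {q0, q1, q2, q4, q6}; δ(q2,a) = {q0, q4, q5, q6}; δ(q4,a) = {q0, q3, q4, q6}; δ(q5,a) = {q0, q4, q5}; δ(q6,a) = {q0, q1, q4, q5, q6}.
Union: {q0, q1, q2, q3, q4, q5, q6}.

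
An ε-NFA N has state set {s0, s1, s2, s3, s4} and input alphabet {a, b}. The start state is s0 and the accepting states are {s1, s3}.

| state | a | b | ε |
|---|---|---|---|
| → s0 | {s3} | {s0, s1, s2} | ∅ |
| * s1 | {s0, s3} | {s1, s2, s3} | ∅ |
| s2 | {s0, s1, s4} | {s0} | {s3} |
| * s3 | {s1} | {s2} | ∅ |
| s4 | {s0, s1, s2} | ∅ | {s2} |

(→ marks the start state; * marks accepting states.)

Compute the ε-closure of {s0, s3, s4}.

Begin with {s0, s3, s4}.
s4 →ε {s2}; add s2.
ε-closure = {s0, s2, s3, s4}.

{s0, s2, s3, s4}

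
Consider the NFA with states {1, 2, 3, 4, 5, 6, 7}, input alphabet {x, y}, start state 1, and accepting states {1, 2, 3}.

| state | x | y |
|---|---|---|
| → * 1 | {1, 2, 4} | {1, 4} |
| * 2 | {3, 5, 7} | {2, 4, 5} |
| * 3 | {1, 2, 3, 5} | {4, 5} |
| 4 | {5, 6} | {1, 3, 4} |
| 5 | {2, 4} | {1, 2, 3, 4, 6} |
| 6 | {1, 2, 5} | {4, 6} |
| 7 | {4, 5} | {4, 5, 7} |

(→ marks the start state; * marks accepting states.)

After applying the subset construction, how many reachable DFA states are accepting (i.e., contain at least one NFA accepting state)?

Start state of the DFA: {1}.
{1} --x--> {1, 2, 4}  [new]
{1} --y--> {1, 4}  [new]
{1, 2, 4} --x--> {1, 2, 3, 4, 5, 6, 7}  [new]
{1, 2, 4} --y--> {1, 2, 3, 4, 5}  [new]
{1, 4} --x--> {1, 2, 4, 5, 6}  [new]
{1, 4} --y--> {1, 3, 4}  [new]
{1, 2, 3, 4, 5, 6, 7} --x--> {1, 2, 3, 4, 5, 6, 7}  [seen]
{1, 2, 3, 4, 5, 6, 7} --y--> {1, 2, 3, 4, 5, 6, 7}  [seen]
{1, 2, 3, 4, 5} --x--> {1, 2, 3, 4, 5, 6, 7}  [seen]
{1, 2, 3, 4, 5} --y--> {1, 2, 3, 4, 5, 6}  [new]
{1, 2, 4, 5, 6} --x--> {1, 2, 3, 4, 5, 6, 7}  [seen]
{1, 2, 4, 5, 6} --y--> {1, 2, 3, 4, 5, 6}  [seen]
{1, 3, 4} --x--> {1, 2, 3, 4, 5, 6}  [seen]
{1, 3, 4} --y--> {1, 3, 4, 5}  [new]
{1, 2, 3, 4, 5, 6} --x--> {1, 2, 3, 4, 5, 6, 7}  [seen]
{1, 2, 3, 4, 5, 6} --y--> {1, 2, 3, 4, 5, 6}  [seen]
{1, 3, 4, 5} --x--> {1, 2, 3, 4, 5, 6}  [seen]
{1, 3, 4, 5} --y--> {1, 2, 3, 4, 5, 6}  [seen]
Reachable DFA states: {1}, {1, 2, 4}, {1, 4}, {1, 2, 3, 4, 5, 6, 7}, {1, 2, 3, 4, 5}, {1, 2, 4, 5, 6}, {1, 3, 4}, {1, 2, 3, 4, 5, 6}, {1, 3, 4, 5}.
Accepting DFA states (contain an NFA accepting state): {1}, {1, 2, 4}, {1, 4}, {1, 2, 3, 4, 5, 6, 7}, {1, 2, 3, 4, 5}, {1, 2, 4, 5, 6}, {1, 3, 4}, {1, 2, 3, 4, 5, 6}, {1, 3, 4, 5}.

9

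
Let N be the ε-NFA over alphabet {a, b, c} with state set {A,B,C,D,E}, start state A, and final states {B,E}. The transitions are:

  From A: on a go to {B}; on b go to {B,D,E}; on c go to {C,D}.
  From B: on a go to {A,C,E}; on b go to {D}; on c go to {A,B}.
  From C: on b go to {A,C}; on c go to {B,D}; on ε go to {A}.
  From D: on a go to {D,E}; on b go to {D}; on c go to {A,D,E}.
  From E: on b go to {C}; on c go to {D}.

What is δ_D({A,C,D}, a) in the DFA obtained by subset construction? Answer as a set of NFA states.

δ(A,a) = {B}; δ(C,a) = ∅; δ(D,a) = {D,E}.
Union: {B,D,E}.

{B,D,E}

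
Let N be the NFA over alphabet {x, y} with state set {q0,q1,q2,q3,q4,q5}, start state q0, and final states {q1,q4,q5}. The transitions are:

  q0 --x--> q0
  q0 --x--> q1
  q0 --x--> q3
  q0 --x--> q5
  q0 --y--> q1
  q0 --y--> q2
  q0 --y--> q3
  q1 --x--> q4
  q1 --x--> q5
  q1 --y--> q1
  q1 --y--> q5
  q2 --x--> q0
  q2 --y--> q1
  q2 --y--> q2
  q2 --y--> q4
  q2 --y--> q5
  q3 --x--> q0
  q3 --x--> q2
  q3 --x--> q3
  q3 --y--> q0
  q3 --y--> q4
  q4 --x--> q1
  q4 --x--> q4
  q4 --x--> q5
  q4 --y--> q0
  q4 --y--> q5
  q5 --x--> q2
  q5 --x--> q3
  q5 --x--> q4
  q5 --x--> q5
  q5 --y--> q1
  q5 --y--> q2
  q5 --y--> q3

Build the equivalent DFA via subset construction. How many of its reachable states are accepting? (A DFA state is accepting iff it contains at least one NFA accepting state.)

Start state of the DFA: {q0}.
{q0} --x--> {q0,q1,q3,q5}  [new]
{q0} --y--> {q1,q2,q3}  [new]
{q0,q1,q3,q5} --x--> {q0,q1,q2,q3,q4,q5}  [new]
{q0,q1,q3,q5} --y--> {q0,q1,q2,q3,q4,q5}  [seen]
{q1,q2,q3} --x--> {q0,q2,q3,q4,q5}  [new]
{q1,q2,q3} --y--> {q0,q1,q2,q4,q5}  [new]
{q0,q1,q2,q3,q4,q5} --x--> {q0,q1,q2,q3,q4,q5}  [seen]
{q0,q1,q2,q3,q4,q5} --y--> {q0,q1,q2,q3,q4,q5}  [seen]
{q0,q2,q3,q4,q5} --x--> {q0,q1,q2,q3,q4,q5}  [seen]
{q0,q2,q3,q4,q5} --y--> {q0,q1,q2,q3,q4,q5}  [seen]
{q0,q1,q2,q4,q5} --x--> {q0,q1,q2,q3,q4,q5}  [seen]
{q0,q1,q2,q4,q5} --y--> {q0,q1,q2,q3,q4,q5}  [seen]
Reachable DFA states: {q0}, {q0,q1,q3,q5}, {q1,q2,q3}, {q0,q1,q2,q3,q4,q5}, {q0,q2,q3,q4,q5}, {q0,q1,q2,q4,q5}.
Accepting DFA states (contain an NFA accepting state): {q0,q1,q3,q5}, {q1,q2,q3}, {q0,q1,q2,q3,q4,q5}, {q0,q2,q3,q4,q5}, {q0,q1,q2,q4,q5}.

5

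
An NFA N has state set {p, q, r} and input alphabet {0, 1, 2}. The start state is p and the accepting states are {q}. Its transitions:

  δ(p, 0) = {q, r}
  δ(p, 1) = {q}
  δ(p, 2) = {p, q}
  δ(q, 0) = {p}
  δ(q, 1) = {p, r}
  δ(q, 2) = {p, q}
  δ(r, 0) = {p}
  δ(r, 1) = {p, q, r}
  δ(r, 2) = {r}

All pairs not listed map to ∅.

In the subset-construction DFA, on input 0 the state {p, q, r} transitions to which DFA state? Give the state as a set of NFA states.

{p, q, r}

δ(p,0) = {q, r}; δ(q,0) = {p}; δ(r,0) = {p}.
Union: {p, q, r}.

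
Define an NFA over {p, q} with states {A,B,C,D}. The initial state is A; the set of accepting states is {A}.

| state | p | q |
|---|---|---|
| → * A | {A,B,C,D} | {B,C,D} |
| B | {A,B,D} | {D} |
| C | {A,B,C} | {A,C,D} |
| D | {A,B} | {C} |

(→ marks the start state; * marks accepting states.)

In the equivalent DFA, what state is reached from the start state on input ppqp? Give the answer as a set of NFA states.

Start: {A}.
δ(A,p) = {A,B,C,D}.
Union: {A,B,C,D}.
After p: {A,B,C,D}.
δ(A,p) = {A,B,C,D}; δ(B,p) = {A,B,D}; δ(C,p) = {A,B,C}; δ(D,p) = {A,B}.
Union: {A,B,C,D}.
After p: {A,B,C,D}.
δ(A,q) = {B,C,D}; δ(B,q) = {D}; δ(C,q) = {A,C,D}; δ(D,q) = {C}.
Union: {A,B,C,D}.
After q: {A,B,C,D}.
δ(A,p) = {A,B,C,D}; δ(B,p) = {A,B,D}; δ(C,p) = {A,B,C}; δ(D,p) = {A,B}.
Union: {A,B,C,D}.
After p: {A,B,C,D}.

{A,B,C,D}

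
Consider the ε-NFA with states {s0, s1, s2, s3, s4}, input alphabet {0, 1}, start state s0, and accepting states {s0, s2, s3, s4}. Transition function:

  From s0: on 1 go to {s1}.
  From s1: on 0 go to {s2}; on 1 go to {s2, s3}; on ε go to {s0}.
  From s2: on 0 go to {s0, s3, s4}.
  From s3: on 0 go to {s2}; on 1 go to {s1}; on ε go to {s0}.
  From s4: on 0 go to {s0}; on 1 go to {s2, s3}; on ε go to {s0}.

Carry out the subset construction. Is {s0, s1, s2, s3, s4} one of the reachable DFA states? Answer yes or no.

Start state of the DFA: {s0} (ε-closure of the NFA start).
{s0} --0--> ∅  [new]
{s0} --1--> {s0, s1}  [new]
∅ --0--> ∅  [seen]
∅ --1--> ∅  [seen]
{s0, s1} --0--> {s2}  [new]
{s0, s1} --1--> {s0, s1, s2, s3}  [new]
{s2} --0--> {s0, s3, s4}  [new]
{s2} --1--> ∅  [seen]
{s0, s1, s2, s3} --0--> {s0, s2, s3, s4}  [new]
{s0, s1, s2, s3} --1--> {s0, s1, s2, s3}  [seen]
{s0, s3, s4} --0--> {s0, s2}  [new]
{s0, s3, s4} --1--> {s0, s1, s2, s3}  [seen]
{s0, s2, s3, s4} --0--> {s0, s2, s3, s4}  [seen]
{s0, s2, s3, s4} --1--> {s0, s1, s2, s3}  [seen]
{s0, s2} --0--> {s0, s3, s4}  [seen]
{s0, s2} --1--> {s0, s1}  [seen]
Reachable DFA states: {s0}, ∅, {s0, s1}, {s2}, {s0, s1, s2, s3}, {s0, s3, s4}, {s0, s2, s3, s4}, {s0, s2}.
{s0, s1, s2, s3, s4} is not among them.

no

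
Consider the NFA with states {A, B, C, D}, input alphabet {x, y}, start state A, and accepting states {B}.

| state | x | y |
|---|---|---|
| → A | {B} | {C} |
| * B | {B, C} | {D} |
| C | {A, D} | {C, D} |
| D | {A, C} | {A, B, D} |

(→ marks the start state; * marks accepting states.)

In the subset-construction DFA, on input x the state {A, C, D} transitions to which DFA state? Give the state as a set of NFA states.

δ(A,x) = {B}; δ(C,x) = {A, D}; δ(D,x) = {A, C}.
Union: {A, B, C, D}.

{A, B, C, D}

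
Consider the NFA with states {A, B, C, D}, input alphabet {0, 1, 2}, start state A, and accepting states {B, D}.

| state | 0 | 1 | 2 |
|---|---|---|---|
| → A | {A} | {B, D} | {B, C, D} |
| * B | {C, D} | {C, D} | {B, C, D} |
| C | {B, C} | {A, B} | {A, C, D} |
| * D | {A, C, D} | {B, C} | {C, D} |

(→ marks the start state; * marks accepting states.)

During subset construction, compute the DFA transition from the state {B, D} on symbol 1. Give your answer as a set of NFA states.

δ(B,1) = {C, D}; δ(D,1) = {B, C}.
Union: {B, C, D}.

{B, C, D}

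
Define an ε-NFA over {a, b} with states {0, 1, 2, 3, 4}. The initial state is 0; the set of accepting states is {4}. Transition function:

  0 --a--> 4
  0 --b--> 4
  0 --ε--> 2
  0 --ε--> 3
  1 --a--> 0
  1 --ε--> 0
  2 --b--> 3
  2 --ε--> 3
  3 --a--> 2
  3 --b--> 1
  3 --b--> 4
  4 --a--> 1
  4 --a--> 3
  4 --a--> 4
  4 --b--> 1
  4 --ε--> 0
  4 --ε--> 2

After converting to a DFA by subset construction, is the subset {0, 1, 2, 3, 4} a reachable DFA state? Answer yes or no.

yes

Start state of the DFA: {0, 2, 3} (ε-closure of the NFA start).
{0, 2, 3} --a--> {0, 2, 3, 4}  [new]
{0, 2, 3} --b--> {0, 1, 2, 3, 4}  [new]
{0, 2, 3, 4} --a--> {0, 1, 2, 3, 4}  [seen]
{0, 2, 3, 4} --b--> {0, 1, 2, 3, 4}  [seen]
{0, 1, 2, 3, 4} --a--> {0, 1, 2, 3, 4}  [seen]
{0, 1, 2, 3, 4} --b--> {0, 1, 2, 3, 4}  [seen]
Reachable DFA states: {0, 2, 3}, {0, 2, 3, 4}, {0, 1, 2, 3, 4}.
{0, 1, 2, 3, 4} is among them.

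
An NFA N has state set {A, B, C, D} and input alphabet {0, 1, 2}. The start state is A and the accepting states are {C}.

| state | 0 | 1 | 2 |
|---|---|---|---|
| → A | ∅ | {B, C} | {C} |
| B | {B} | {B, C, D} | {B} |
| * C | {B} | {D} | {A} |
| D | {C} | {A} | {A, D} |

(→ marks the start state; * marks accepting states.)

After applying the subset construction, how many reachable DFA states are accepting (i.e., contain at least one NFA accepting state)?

6

Start state of the DFA: {A}.
{A} --0--> ∅  [new]
{A} --1--> {B, C}  [new]
{A} --2--> {C}  [new]
∅ --0--> ∅  [seen]
∅ --1--> ∅  [seen]
∅ --2--> ∅  [seen]
{B, C} --0--> {B}  [new]
{B, C} --1--> {B, C, D}  [new]
{B, C} --2--> {A, B}  [new]
{C} --0--> {B}  [seen]
{C} --1--> {D}  [new]
{C} --2--> {A}  [seen]
{B} --0--> {B}  [seen]
{B} --1--> {B, C, D}  [seen]
{B} --2--> {B}  [seen]
{B, C, D} --0--> {B, C}  [seen]
{B, C, D} --1--> {A, B, C, D}  [new]
{B, C, D} --2--> {A, B, D}  [new]
{A, B} --0--> {B}  [seen]
{A, B} --1--> {B, C, D}  [seen]
{A, B} --2--> {B, C}  [seen]
{D} --0--> {C}  [seen]
{D} --1--> {A}  [seen]
{D} --2--> {A, D}  [new]
{A, B, C, D} --0--> {B, C}  [seen]
{A, B, C, D} --1--> {A, B, C, D}  [seen]
{A, B, C, D} --2--> {A, B, C, D}  [seen]
{A, B, D} --0--> {B, C}  [seen]
{A, B, D} --1--> {A, B, C, D}  [seen]
{A, B, D} --2--> {A, B, C, D}  [seen]
{A, D} --0--> {C}  [seen]
{A, D} --1--> {A, B, C}  [new]
{A, D} --2--> {A, C, D}  [new]
{A, B, C} --0--> {B}  [seen]
{A, B, C} --1--> {B, C, D}  [seen]
{A, B, C} --2--> {A, B, C}  [seen]
{A, C, D} --0--> {B, C}  [seen]
{A, C, D} --1--> {A, B, C, D}  [seen]
{A, C, D} --2--> {A, C, D}  [seen]
Reachable DFA states: {A}, ∅, {B, C}, {C}, {B}, {B, C, D}, {A, B}, {D}, {A, B, C, D}, {A, B, D}, {A, D}, {A, B, C}, {A, C, D}.
Accepting DFA states (contain an NFA accepting state): {B, C}, {C}, {B, C, D}, {A, B, C, D}, {A, B, C}, {A, C, D}.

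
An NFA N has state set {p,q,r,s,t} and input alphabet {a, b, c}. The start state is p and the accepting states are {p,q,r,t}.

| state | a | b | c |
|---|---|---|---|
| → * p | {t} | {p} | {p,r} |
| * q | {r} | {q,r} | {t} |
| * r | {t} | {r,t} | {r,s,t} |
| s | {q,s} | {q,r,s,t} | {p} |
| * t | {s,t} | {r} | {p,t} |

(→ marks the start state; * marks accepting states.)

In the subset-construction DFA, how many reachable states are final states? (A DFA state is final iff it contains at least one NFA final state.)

13

Start state of the DFA: {p}.
{p} --a--> {t}  [new]
{p} --b--> {p}  [seen]
{p} --c--> {p,r}  [new]
{t} --a--> {s,t}  [new]
{t} --b--> {r}  [new]
{t} --c--> {p,t}  [new]
{p,r} --a--> {t}  [seen]
{p,r} --b--> {p,r,t}  [new]
{p,r} --c--> {p,r,s,t}  [new]
{s,t} --a--> {q,s,t}  [new]
{s,t} --b--> {q,r,s,t}  [new]
{s,t} --c--> {p,t}  [seen]
{r} --a--> {t}  [seen]
{r} --b--> {r,t}  [new]
{r} --c--> {r,s,t}  [new]
{p,t} --a--> {s,t}  [seen]
{p,t} --b--> {p,r}  [seen]
{p,t} --c--> {p,r,t}  [seen]
{p,r,t} --a--> {s,t}  [seen]
{p,r,t} --b--> {p,r,t}  [seen]
{p,r,t} --c--> {p,r,s,t}  [seen]
{p,r,s,t} --a--> {q,s,t}  [seen]
{p,r,s,t} --b--> {p,q,r,s,t}  [new]
{p,r,s,t} --c--> {p,r,s,t}  [seen]
{q,s,t} --a--> {q,r,s,t}  [seen]
{q,s,t} --b--> {q,r,s,t}  [seen]
{q,s,t} --c--> {p,t}  [seen]
{q,r,s,t} --a--> {q,r,s,t}  [seen]
{q,r,s,t} --b--> {q,r,s,t}  [seen]
{q,r,s,t} --c--> {p,r,s,t}  [seen]
{r,t} --a--> {s,t}  [seen]
{r,t} --b--> {r,t}  [seen]
{r,t} --c--> {p,r,s,t}  [seen]
{r,s,t} --a--> {q,s,t}  [seen]
{r,s,t} --b--> {q,r,s,t}  [seen]
{r,s,t} --c--> {p,r,s,t}  [seen]
{p,q,r,s,t} --a--> {q,r,s,t}  [seen]
{p,q,r,s,t} --b--> {p,q,r,s,t}  [seen]
{p,q,r,s,t} --c--> {p,r,s,t}  [seen]
Reachable DFA states: {p}, {t}, {p,r}, {s,t}, {r}, {p,t}, {p,r,t}, {p,r,s,t}, {q,s,t}, {q,r,s,t}, {r,t}, {r,s,t}, {p,q,r,s,t}.
Accepting DFA states (contain an NFA accepting state): {p}, {t}, {p,r}, {s,t}, {r}, {p,t}, {p,r,t}, {p,r,s,t}, {q,s,t}, {q,r,s,t}, {r,t}, {r,s,t}, {p,q,r,s,t}.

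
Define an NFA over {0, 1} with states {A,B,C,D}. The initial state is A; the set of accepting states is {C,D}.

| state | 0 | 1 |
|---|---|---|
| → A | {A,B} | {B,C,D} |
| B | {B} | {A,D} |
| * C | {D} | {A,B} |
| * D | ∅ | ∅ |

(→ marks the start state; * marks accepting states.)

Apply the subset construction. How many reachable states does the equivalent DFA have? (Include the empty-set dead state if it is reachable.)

Start state of the DFA: {A}.
{A} --0--> {A,B}  [new]
{A} --1--> {B,C,D}  [new]
{A,B} --0--> {A,B}  [seen]
{A,B} --1--> {A,B,C,D}  [new]
{B,C,D} --0--> {B,D}  [new]
{B,C,D} --1--> {A,B,D}  [new]
{A,B,C,D} --0--> {A,B,D}  [seen]
{A,B,C,D} --1--> {A,B,C,D}  [seen]
{B,D} --0--> {B}  [new]
{B,D} --1--> {A,D}  [new]
{A,B,D} --0--> {A,B}  [seen]
{A,B,D} --1--> {A,B,C,D}  [seen]
{B} --0--> {B}  [seen]
{B} --1--> {A,D}  [seen]
{A,D} --0--> {A,B}  [seen]
{A,D} --1--> {B,C,D}  [seen]
Reachable DFA states: {A}, {A,B}, {B,C,D}, {A,B,C,D}, {B,D}, {A,B,D}, {B}, {A,D}.

8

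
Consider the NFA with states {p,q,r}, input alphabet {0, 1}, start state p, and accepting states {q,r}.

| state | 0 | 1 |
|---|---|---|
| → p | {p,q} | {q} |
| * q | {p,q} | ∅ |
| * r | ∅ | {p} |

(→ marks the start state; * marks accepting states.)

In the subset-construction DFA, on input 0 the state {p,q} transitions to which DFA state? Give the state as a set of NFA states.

δ(p,0) = {p,q}; δ(q,0) = {p,q}.
Union: {p,q}.

{p,q}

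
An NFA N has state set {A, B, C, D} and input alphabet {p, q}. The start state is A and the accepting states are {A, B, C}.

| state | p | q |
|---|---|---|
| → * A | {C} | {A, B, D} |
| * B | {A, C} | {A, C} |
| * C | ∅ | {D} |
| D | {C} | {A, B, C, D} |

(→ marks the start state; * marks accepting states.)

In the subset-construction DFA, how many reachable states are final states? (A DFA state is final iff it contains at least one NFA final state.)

Start state of the DFA: {A}.
{A} --p--> {C}  [new]
{A} --q--> {A, B, D}  [new]
{C} --p--> ∅  [new]
{C} --q--> {D}  [new]
{A, B, D} --p--> {A, C}  [new]
{A, B, D} --q--> {A, B, C, D}  [new]
∅ --p--> ∅  [seen]
∅ --q--> ∅  [seen]
{D} --p--> {C}  [seen]
{D} --q--> {A, B, C, D}  [seen]
{A, C} --p--> {C}  [seen]
{A, C} --q--> {A, B, D}  [seen]
{A, B, C, D} --p--> {A, C}  [seen]
{A, B, C, D} --q--> {A, B, C, D}  [seen]
Reachable DFA states: {A}, {C}, {A, B, D}, ∅, {D}, {A, C}, {A, B, C, D}.
Accepting DFA states (contain an NFA accepting state): {A}, {C}, {A, B, D}, {A, C}, {A, B, C, D}.

5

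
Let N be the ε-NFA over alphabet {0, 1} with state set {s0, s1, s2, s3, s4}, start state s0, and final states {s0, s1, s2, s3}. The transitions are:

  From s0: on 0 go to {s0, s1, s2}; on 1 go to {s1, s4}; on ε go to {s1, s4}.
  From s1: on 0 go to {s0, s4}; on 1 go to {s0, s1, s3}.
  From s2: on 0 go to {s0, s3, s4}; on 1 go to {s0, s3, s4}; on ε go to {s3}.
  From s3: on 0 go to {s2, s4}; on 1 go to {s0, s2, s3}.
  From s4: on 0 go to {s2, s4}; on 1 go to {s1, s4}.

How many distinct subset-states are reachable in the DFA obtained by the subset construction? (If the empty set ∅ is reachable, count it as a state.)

Start state of the DFA: {s0, s1, s4} (ε-closure of the NFA start).
{s0, s1, s4} --0--> {s0, s1, s2, s3, s4}  [new]
{s0, s1, s4} --1--> {s0, s1, s3, s4}  [new]
{s0, s1, s2, s3, s4} --0--> {s0, s1, s2, s3, s4}  [seen]
{s0, s1, s2, s3, s4} --1--> {s0, s1, s2, s3, s4}  [seen]
{s0, s1, s3, s4} --0--> {s0, s1, s2, s3, s4}  [seen]
{s0, s1, s3, s4} --1--> {s0, s1, s2, s3, s4}  [seen]
Reachable DFA states: {s0, s1, s4}, {s0, s1, s2, s3, s4}, {s0, s1, s3, s4}.

3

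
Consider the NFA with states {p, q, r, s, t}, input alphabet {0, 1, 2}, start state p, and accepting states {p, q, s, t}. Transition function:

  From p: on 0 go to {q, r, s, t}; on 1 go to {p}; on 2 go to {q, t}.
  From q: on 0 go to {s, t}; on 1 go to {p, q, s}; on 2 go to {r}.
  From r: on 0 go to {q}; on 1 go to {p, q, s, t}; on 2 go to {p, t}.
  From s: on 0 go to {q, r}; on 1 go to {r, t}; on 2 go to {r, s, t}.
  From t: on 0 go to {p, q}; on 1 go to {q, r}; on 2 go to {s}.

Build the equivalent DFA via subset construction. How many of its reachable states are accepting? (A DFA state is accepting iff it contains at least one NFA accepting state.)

Start state of the DFA: {p}.
{p} --0--> {q, r, s, t}  [new]
{p} --1--> {p}  [seen]
{p} --2--> {q, t}  [new]
{q, r, s, t} --0--> {p, q, r, s, t}  [new]
{q, r, s, t} --1--> {p, q, r, s, t}  [seen]
{q, r, s, t} --2--> {p, r, s, t}  [new]
{q, t} --0--> {p, q, s, t}  [new]
{q, t} --1--> {p, q, r, s}  [new]
{q, t} --2--> {r, s}  [new]
{p, q, r, s, t} --0--> {p, q, r, s, t}  [seen]
{p, q, r, s, t} --1--> {p, q, r, s, t}  [seen]
{p, q, r, s, t} --2--> {p, q, r, s, t}  [seen]
{p, r, s, t} --0--> {p, q, r, s, t}  [seen]
{p, r, s, t} --1--> {p, q, r, s, t}  [seen]
{p, r, s, t} --2--> {p, q, r, s, t}  [seen]
{p, q, s, t} --0--> {p, q, r, s, t}  [seen]
{p, q, s, t} --1--> {p, q, r, s, t}  [seen]
{p, q, s, t} --2--> {q, r, s, t}  [seen]
{p, q, r, s} --0--> {q, r, s, t}  [seen]
{p, q, r, s} --1--> {p, q, r, s, t}  [seen]
{p, q, r, s} --2--> {p, q, r, s, t}  [seen]
{r, s} --0--> {q, r}  [new]
{r, s} --1--> {p, q, r, s, t}  [seen]
{r, s} --2--> {p, r, s, t}  [seen]
{q, r} --0--> {q, s, t}  [new]
{q, r} --1--> {p, q, s, t}  [seen]
{q, r} --2--> {p, r, t}  [new]
{q, s, t} --0--> {p, q, r, s, t}  [seen]
{q, s, t} --1--> {p, q, r, s, t}  [seen]
{q, s, t} --2--> {r, s, t}  [new]
{p, r, t} --0--> {p, q, r, s, t}  [seen]
{p, r, t} --1--> {p, q, r, s, t}  [seen]
{p, r, t} --2--> {p, q, s, t}  [seen]
{r, s, t} --0--> {p, q, r}  [new]
{r, s, t} --1--> {p, q, r, s, t}  [seen]
{r, s, t} --2--> {p, r, s, t}  [seen]
{p, q, r} --0--> {q, r, s, t}  [seen]
{p, q, r} --1--> {p, q, s, t}  [seen]
{p, q, r} --2--> {p, q, r, t}  [new]
{p, q, r, t} --0--> {p, q, r, s, t}  [seen]
{p, q, r, t} --1--> {p, q, r, s, t}  [seen]
{p, q, r, t} --2--> {p, q, r, s, t}  [seen]
Reachable DFA states: {p}, {q, r, s, t}, {q, t}, {p, q, r, s, t}, {p, r, s, t}, {p, q, s, t}, {p, q, r, s}, {r, s}, {q, r}, {q, s, t}, {p, r, t}, {r, s, t}, {p, q, r}, {p, q, r, t}.
Accepting DFA states (contain an NFA accepting state): {p}, {q, r, s, t}, {q, t}, {p, q, r, s, t}, {p, r, s, t}, {p, q, s, t}, {p, q, r, s}, {r, s}, {q, r}, {q, s, t}, {p, r, t}, {r, s, t}, {p, q, r}, {p, q, r, t}.

14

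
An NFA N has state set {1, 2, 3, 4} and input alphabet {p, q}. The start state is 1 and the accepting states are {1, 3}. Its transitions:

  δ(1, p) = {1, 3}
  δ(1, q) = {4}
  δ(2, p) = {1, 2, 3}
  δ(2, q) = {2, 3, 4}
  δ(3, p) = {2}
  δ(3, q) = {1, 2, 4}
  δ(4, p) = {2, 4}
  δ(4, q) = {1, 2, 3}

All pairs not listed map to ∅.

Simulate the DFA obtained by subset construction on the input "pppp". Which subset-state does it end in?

{1, 2, 3}

Start: {1}.
δ(1,p) = {1, 3}.
Union: {1, 3}.
After p: {1, 3}.
δ(1,p) = {1, 3}; δ(3,p) = {2}.
Union: {1, 2, 3}.
After p: {1, 2, 3}.
δ(1,p) = {1, 3}; δ(2,p) = {1, 2, 3}; δ(3,p) = {2}.
Union: {1, 2, 3}.
After p: {1, 2, 3}.
δ(1,p) = {1, 3}; δ(2,p) = {1, 2, 3}; δ(3,p) = {2}.
Union: {1, 2, 3}.
After p: {1, 2, 3}.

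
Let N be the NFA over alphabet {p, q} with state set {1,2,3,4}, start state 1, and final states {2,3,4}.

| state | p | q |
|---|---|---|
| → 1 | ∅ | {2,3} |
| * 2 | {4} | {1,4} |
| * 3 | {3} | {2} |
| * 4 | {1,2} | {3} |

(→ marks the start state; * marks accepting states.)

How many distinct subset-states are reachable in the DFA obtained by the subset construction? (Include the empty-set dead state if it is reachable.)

7

Start state of the DFA: {1}.
{1} --p--> ∅  [new]
{1} --q--> {2,3}  [new]
∅ --p--> ∅  [seen]
∅ --q--> ∅  [seen]
{2,3} --p--> {3,4}  [new]
{2,3} --q--> {1,2,4}  [new]
{3,4} --p--> {1,2,3}  [new]
{3,4} --q--> {2,3}  [seen]
{1,2,4} --p--> {1,2,4}  [seen]
{1,2,4} --q--> {1,2,3,4}  [new]
{1,2,3} --p--> {3,4}  [seen]
{1,2,3} --q--> {1,2,3,4}  [seen]
{1,2,3,4} --p--> {1,2,3,4}  [seen]
{1,2,3,4} --q--> {1,2,3,4}  [seen]
Reachable DFA states: {1}, ∅, {2,3}, {3,4}, {1,2,4}, {1,2,3}, {1,2,3,4}.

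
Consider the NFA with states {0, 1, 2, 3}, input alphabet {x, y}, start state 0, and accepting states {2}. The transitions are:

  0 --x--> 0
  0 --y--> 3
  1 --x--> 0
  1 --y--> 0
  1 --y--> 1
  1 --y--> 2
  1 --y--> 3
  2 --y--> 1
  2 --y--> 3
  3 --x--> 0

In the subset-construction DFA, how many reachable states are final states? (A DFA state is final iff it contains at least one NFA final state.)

Start state of the DFA: {0}.
{0} --x--> {0}  [seen]
{0} --y--> {3}  [new]
{3} --x--> {0}  [seen]
{3} --y--> ∅  [new]
∅ --x--> ∅  [seen]
∅ --y--> ∅  [seen]
Reachable DFA states: {0}, {3}, ∅.
Accepting DFA states (contain an NFA accepting state): none.

0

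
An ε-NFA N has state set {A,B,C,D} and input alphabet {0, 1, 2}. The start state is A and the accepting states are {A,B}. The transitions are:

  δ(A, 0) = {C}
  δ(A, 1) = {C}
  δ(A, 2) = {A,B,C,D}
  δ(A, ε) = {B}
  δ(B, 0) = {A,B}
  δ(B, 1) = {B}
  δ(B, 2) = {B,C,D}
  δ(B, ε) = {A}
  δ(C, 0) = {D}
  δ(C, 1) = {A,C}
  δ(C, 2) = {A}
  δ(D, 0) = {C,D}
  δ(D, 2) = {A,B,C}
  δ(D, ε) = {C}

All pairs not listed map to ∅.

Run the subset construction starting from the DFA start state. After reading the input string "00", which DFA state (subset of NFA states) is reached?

{A,B,C,D}

Start: {A,B}.
δ(A,0) = {C}; δ(B,0) = {A,B}.
Union: {A,B,C}.
After 0: {A,B,C}.
δ(A,0) = {C}; δ(B,0) = {A,B}; δ(C,0) = {D}.
Union: {A,B,C,D}.
After 0: {A,B,C,D}.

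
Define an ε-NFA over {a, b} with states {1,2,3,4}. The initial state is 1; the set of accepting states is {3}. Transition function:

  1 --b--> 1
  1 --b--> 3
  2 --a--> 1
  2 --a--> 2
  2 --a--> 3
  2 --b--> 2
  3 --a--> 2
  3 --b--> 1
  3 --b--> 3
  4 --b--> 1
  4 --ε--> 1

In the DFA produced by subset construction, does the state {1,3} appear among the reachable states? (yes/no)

yes

Start state of the DFA: {1} (ε-closure of the NFA start).
{1} --a--> ∅  [new]
{1} --b--> {1,3}  [new]
∅ --a--> ∅  [seen]
∅ --b--> ∅  [seen]
{1,3} --a--> {2}  [new]
{1,3} --b--> {1,3}  [seen]
{2} --a--> {1,2,3}  [new]
{2} --b--> {2}  [seen]
{1,2,3} --a--> {1,2,3}  [seen]
{1,2,3} --b--> {1,2,3}  [seen]
Reachable DFA states: {1}, ∅, {1,3}, {2}, {1,2,3}.
{1,3} is among them.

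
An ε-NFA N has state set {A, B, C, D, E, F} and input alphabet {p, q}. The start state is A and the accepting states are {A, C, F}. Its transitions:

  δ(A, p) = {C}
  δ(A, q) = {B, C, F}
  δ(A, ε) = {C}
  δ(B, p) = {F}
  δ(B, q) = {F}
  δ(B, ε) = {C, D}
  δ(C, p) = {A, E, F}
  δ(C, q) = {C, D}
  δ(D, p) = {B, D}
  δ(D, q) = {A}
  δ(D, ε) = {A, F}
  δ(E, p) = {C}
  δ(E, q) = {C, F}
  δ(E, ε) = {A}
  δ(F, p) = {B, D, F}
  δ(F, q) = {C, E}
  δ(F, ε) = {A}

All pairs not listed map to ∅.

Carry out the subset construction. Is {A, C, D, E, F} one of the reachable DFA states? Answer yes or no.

no

Start state of the DFA: {A, C} (ε-closure of the NFA start).
{A, C} --p--> {A, C, E, F}  [new]
{A, C} --q--> {A, B, C, D, F}  [new]
{A, C, E, F} --p--> {A, B, C, D, E, F}  [new]
{A, C, E, F} --q--> {A, B, C, D, E, F}  [seen]
{A, B, C, D, F} --p--> {A, B, C, D, E, F}  [seen]
{A, B, C, D, F} --q--> {A, B, C, D, E, F}  [seen]
{A, B, C, D, E, F} --p--> {A, B, C, D, E, F}  [seen]
{A, B, C, D, E, F} --q--> {A, B, C, D, E, F}  [seen]
Reachable DFA states: {A, C}, {A, C, E, F}, {A, B, C, D, F}, {A, B, C, D, E, F}.
{A, C, D, E, F} is not among them.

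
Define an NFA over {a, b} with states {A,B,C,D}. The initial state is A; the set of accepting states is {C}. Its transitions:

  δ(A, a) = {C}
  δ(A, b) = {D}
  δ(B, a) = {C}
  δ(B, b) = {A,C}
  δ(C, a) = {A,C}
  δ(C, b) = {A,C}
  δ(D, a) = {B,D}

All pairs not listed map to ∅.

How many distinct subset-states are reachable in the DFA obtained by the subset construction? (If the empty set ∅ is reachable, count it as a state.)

9

Start state of the DFA: {A}.
{A} --a--> {C}  [new]
{A} --b--> {D}  [new]
{C} --a--> {A,C}  [new]
{C} --b--> {A,C}  [seen]
{D} --a--> {B,D}  [new]
{D} --b--> ∅  [new]
{A,C} --a--> {A,C}  [seen]
{A,C} --b--> {A,C,D}  [new]
{B,D} --a--> {B,C,D}  [new]
{B,D} --b--> {A,C}  [seen]
∅ --a--> ∅  [seen]
∅ --b--> ∅  [seen]
{A,C,D} --a--> {A,B,C,D}  [new]
{A,C,D} --b--> {A,C,D}  [seen]
{B,C,D} --a--> {A,B,C,D}  [seen]
{B,C,D} --b--> {A,C}  [seen]
{A,B,C,D} --a--> {A,B,C,D}  [seen]
{A,B,C,D} --b--> {A,C,D}  [seen]
Reachable DFA states: {A}, {C}, {D}, {A,C}, {B,D}, ∅, {A,C,D}, {B,C,D}, {A,B,C,D}.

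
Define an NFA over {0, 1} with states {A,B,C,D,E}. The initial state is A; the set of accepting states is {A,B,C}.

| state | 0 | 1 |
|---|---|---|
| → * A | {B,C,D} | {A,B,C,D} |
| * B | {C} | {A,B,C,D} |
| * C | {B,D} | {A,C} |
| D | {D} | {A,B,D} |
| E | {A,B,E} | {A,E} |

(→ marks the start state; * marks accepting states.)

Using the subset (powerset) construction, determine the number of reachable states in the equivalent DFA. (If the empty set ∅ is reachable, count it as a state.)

Start state of the DFA: {A}.
{A} --0--> {B,C,D}  [new]
{A} --1--> {A,B,C,D}  [new]
{B,C,D} --0--> {B,C,D}  [seen]
{B,C,D} --1--> {A,B,C,D}  [seen]
{A,B,C,D} --0--> {B,C,D}  [seen]
{A,B,C,D} --1--> {A,B,C,D}  [seen]
Reachable DFA states: {A}, {B,C,D}, {A,B,C,D}.

3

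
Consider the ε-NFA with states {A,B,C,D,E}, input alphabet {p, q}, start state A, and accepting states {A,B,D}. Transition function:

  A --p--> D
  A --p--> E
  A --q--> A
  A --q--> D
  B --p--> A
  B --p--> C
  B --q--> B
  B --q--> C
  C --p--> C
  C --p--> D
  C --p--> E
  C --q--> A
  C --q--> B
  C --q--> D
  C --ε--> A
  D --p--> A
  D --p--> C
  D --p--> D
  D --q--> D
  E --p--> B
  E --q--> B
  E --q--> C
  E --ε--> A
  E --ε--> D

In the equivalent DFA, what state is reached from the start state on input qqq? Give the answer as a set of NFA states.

Start: {A}.
δ(A,q) = {A,D}.
Union: {A,D}.
After q: {A,D}.
δ(A,q) = {A,D}; δ(D,q) = {D}.
Union: {A,D}.
After q: {A,D}.
δ(A,q) = {A,D}; δ(D,q) = {D}.
Union: {A,D}.
After q: {A,D}.

{A,D}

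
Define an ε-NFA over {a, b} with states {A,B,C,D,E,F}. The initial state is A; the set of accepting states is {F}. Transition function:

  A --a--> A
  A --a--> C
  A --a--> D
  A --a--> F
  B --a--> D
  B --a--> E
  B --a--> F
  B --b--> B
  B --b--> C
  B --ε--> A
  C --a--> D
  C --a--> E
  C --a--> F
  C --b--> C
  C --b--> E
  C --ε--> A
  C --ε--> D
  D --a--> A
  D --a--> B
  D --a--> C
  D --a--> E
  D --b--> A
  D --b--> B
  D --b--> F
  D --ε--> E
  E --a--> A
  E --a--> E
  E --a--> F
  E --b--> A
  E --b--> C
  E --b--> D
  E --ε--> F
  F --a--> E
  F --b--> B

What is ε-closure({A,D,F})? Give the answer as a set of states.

Begin with {A,D,F}.
D →ε {E}; add E.
ε-closure = {A,D,E,F}.

{A,D,E,F}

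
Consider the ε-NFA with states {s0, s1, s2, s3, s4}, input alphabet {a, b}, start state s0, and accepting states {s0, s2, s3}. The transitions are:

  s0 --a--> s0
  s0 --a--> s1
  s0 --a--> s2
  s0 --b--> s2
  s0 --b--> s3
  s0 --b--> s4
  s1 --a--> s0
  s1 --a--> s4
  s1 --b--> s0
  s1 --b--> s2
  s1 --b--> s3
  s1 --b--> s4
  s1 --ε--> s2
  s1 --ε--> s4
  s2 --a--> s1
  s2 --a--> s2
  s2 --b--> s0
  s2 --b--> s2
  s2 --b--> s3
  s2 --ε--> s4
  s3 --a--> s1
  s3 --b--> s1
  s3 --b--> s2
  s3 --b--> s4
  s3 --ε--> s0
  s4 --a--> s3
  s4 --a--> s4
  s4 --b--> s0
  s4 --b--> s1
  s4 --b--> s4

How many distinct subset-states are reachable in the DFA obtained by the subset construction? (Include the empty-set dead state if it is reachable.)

Start state of the DFA: {s0} (ε-closure of the NFA start).
{s0} --a--> {s0, s1, s2, s4}  [new]
{s0} --b--> {s0, s2, s3, s4}  [new]
{s0, s1, s2, s4} --a--> {s0, s1, s2, s3, s4}  [new]
{s0, s1, s2, s4} --b--> {s0, s1, s2, s3, s4}  [seen]
{s0, s2, s3, s4} --a--> {s0, s1, s2, s3, s4}  [seen]
{s0, s2, s3, s4} --b--> {s0, s1, s2, s3, s4}  [seen]
{s0, s1, s2, s3, s4} --a--> {s0, s1, s2, s3, s4}  [seen]
{s0, s1, s2, s3, s4} --b--> {s0, s1, s2, s3, s4}  [seen]
Reachable DFA states: {s0}, {s0, s1, s2, s4}, {s0, s2, s3, s4}, {s0, s1, s2, s3, s4}.

4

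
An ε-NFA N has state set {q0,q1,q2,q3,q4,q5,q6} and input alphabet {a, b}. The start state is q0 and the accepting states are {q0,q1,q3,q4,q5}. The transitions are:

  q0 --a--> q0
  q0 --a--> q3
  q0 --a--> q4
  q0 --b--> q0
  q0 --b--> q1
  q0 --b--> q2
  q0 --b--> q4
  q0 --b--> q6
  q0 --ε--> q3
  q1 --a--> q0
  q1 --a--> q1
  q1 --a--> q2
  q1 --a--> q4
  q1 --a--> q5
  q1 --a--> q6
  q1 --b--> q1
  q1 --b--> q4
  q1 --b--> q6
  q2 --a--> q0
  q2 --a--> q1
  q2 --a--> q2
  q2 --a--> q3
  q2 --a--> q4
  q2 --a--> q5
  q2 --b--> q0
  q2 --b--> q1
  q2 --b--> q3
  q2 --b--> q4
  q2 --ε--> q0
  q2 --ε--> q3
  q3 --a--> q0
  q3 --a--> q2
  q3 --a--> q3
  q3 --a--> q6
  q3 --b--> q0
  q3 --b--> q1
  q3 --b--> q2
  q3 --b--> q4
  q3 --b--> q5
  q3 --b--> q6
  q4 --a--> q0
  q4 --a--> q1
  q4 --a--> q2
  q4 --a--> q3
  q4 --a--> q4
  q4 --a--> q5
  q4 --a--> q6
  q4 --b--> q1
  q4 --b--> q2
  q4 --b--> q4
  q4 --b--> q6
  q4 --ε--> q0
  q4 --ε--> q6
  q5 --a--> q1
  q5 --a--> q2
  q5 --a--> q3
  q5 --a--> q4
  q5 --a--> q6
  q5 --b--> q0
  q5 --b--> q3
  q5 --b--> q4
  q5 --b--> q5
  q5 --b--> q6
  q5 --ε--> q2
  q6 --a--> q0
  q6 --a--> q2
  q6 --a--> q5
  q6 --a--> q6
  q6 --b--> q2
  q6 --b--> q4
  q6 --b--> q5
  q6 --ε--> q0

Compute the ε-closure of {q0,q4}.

Begin with {q0,q4}.
q0 →ε {q3}; add q3.
q4 →ε {q0,q6}; add q6.
ε-closure = {q0,q3,q4,q6}.

{q0,q3,q4,q6}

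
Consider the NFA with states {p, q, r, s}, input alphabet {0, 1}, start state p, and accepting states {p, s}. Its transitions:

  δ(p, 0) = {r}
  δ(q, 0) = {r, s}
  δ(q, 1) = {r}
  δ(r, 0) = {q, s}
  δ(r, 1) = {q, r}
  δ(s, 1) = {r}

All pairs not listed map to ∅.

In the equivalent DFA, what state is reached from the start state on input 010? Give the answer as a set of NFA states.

{q, r, s}

Start: {p}.
δ(p,0) = {r}.
Union: {r}.
After 0: {r}.
δ(r,1) = {q, r}.
Union: {q, r}.
After 1: {q, r}.
δ(q,0) = {r, s}; δ(r,0) = {q, s}.
Union: {q, r, s}.
After 0: {q, r, s}.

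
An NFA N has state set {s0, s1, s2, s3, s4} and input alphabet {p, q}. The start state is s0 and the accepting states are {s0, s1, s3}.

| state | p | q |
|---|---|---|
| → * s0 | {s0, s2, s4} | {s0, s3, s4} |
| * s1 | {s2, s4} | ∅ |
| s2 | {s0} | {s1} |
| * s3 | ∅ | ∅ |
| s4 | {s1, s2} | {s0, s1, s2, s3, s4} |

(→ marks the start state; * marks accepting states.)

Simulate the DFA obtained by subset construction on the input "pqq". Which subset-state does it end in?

{s0, s1, s2, s3, s4}

Start: {s0}.
δ(s0,p) = {s0, s2, s4}.
Union: {s0, s2, s4}.
After p: {s0, s2, s4}.
δ(s0,q) = {s0, s3, s4}; δ(s2,q) = {s1}; δ(s4,q) = {s0, s1, s2, s3, s4}.
Union: {s0, s1, s2, s3, s4}.
After q: {s0, s1, s2, s3, s4}.
δ(s0,q) = {s0, s3, s4}; δ(s1,q) = ∅; δ(s2,q) = {s1}; δ(s3,q) = ∅; δ(s4,q) = {s0, s1, s2, s3, s4}.
Union: {s0, s1, s2, s3, s4}.
After q: {s0, s1, s2, s3, s4}.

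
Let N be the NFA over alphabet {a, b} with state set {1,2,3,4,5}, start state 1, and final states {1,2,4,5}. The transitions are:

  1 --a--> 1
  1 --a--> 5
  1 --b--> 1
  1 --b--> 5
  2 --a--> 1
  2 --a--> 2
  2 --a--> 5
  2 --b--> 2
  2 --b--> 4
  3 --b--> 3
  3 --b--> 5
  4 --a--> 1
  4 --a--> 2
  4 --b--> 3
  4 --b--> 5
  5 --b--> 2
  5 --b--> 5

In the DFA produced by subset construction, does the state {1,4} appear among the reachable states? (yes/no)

no

Start state of the DFA: {1}.
{1} --a--> {1,5}  [new]
{1} --b--> {1,5}  [seen]
{1,5} --a--> {1,5}  [seen]
{1,5} --b--> {1,2,5}  [new]
{1,2,5} --a--> {1,2,5}  [seen]
{1,2,5} --b--> {1,2,4,5}  [new]
{1,2,4,5} --a--> {1,2,5}  [seen]
{1,2,4,5} --b--> {1,2,3,4,5}  [new]
{1,2,3,4,5} --a--> {1,2,5}  [seen]
{1,2,3,4,5} --b--> {1,2,3,4,5}  [seen]
Reachable DFA states: {1}, {1,5}, {1,2,5}, {1,2,4,5}, {1,2,3,4,5}.
{1,4} is not among them.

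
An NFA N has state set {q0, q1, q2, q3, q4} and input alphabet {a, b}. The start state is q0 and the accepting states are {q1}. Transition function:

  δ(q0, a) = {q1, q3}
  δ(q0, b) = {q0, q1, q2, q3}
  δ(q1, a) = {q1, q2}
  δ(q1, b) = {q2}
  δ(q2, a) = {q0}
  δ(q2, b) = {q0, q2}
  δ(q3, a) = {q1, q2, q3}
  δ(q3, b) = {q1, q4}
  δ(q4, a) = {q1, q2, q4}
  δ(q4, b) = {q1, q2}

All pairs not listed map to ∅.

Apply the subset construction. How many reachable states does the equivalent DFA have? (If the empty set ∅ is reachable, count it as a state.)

Start state of the DFA: {q0}.
{q0} --a--> {q1, q3}  [new]
{q0} --b--> {q0, q1, q2, q3}  [new]
{q1, q3} --a--> {q1, q2, q3}  [new]
{q1, q3} --b--> {q1, q2, q4}  [new]
{q0, q1, q2, q3} --a--> {q0, q1, q2, q3}  [seen]
{q0, q1, q2, q3} --b--> {q0, q1, q2, q3, q4}  [new]
{q1, q2, q3} --a--> {q0, q1, q2, q3}  [seen]
{q1, q2, q3} --b--> {q0, q1, q2, q4}  [new]
{q1, q2, q4} --a--> {q0, q1, q2, q4}  [seen]
{q1, q2, q4} --b--> {q0, q1, q2}  [new]
{q0, q1, q2, q3, q4} --a--> {q0, q1, q2, q3, q4}  [seen]
{q0, q1, q2, q3, q4} --b--> {q0, q1, q2, q3, q4}  [seen]
{q0, q1, q2, q4} --a--> {q0, q1, q2, q3, q4}  [seen]
{q0, q1, q2, q4} --b--> {q0, q1, q2, q3}  [seen]
{q0, q1, q2} --a--> {q0, q1, q2, q3}  [seen]
{q0, q1, q2} --b--> {q0, q1, q2, q3}  [seen]
Reachable DFA states: {q0}, {q1, q3}, {q0, q1, q2, q3}, {q1, q2, q3}, {q1, q2, q4}, {q0, q1, q2, q3, q4}, {q0, q1, q2, q4}, {q0, q1, q2}.

8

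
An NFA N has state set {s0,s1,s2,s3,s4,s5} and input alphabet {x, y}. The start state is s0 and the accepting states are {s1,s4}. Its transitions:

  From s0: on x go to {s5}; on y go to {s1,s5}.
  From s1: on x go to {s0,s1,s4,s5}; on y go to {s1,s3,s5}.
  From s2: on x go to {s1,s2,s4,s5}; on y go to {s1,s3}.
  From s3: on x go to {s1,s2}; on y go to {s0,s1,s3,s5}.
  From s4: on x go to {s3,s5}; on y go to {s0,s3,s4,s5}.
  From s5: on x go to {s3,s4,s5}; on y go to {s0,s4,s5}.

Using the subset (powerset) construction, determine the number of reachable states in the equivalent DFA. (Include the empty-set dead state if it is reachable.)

8

Start state of the DFA: {s0}.
{s0} --x--> {s5}  [new]
{s0} --y--> {s1,s5}  [new]
{s5} --x--> {s3,s4,s5}  [new]
{s5} --y--> {s0,s4,s5}  [new]
{s1,s5} --x--> {s0,s1,s3,s4,s5}  [new]
{s1,s5} --y--> {s0,s1,s3,s4,s5}  [seen]
{s3,s4,s5} --x--> {s1,s2,s3,s4,s5}  [new]
{s3,s4,s5} --y--> {s0,s1,s3,s4,s5}  [seen]
{s0,s4,s5} --x--> {s3,s4,s5}  [seen]
{s0,s4,s5} --y--> {s0,s1,s3,s4,s5}  [seen]
{s0,s1,s3,s4,s5} --x--> {s0,s1,s2,s3,s4,s5}  [new]
{s0,s1,s3,s4,s5} --y--> {s0,s1,s3,s4,s5}  [seen]
{s1,s2,s3,s4,s5} --x--> {s0,s1,s2,s3,s4,s5}  [seen]
{s1,s2,s3,s4,s5} --y--> {s0,s1,s3,s4,s5}  [seen]
{s0,s1,s2,s3,s4,s5} --x--> {s0,s1,s2,s3,s4,s5}  [seen]
{s0,s1,s2,s3,s4,s5} --y--> {s0,s1,s3,s4,s5}  [seen]
Reachable DFA states: {s0}, {s5}, {s1,s5}, {s3,s4,s5}, {s0,s4,s5}, {s0,s1,s3,s4,s5}, {s1,s2,s3,s4,s5}, {s0,s1,s2,s3,s4,s5}.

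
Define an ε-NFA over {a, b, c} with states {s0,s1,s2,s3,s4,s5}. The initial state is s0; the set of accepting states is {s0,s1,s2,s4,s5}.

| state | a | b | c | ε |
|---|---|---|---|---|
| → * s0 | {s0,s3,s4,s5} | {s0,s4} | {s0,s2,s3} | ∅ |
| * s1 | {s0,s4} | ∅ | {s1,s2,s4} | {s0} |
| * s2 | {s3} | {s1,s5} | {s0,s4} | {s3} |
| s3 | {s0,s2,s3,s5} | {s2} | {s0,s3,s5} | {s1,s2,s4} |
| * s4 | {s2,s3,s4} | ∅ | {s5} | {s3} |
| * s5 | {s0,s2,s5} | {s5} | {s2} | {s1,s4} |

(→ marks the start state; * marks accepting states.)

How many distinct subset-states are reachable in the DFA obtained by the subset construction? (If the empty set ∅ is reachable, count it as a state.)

3

Start state of the DFA: {s0} (ε-closure of the NFA start).
{s0} --a--> {s0,s1,s2,s3,s4,s5}  [new]
{s0} --b--> {s0,s1,s2,s3,s4}  [new]
{s0} --c--> {s0,s1,s2,s3,s4}  [seen]
{s0,s1,s2,s3,s4,s5} --a--> {s0,s1,s2,s3,s4,s5}  [seen]
{s0,s1,s2,s3,s4,s5} --b--> {s0,s1,s2,s3,s4,s5}  [seen]
{s0,s1,s2,s3,s4,s5} --c--> {s0,s1,s2,s3,s4,s5}  [seen]
{s0,s1,s2,s3,s4} --a--> {s0,s1,s2,s3,s4,s5}  [seen]
{s0,s1,s2,s3,s4} --b--> {s0,s1,s2,s3,s4,s5}  [seen]
{s0,s1,s2,s3,s4} --c--> {s0,s1,s2,s3,s4,s5}  [seen]
Reachable DFA states: {s0}, {s0,s1,s2,s3,s4,s5}, {s0,s1,s2,s3,s4}.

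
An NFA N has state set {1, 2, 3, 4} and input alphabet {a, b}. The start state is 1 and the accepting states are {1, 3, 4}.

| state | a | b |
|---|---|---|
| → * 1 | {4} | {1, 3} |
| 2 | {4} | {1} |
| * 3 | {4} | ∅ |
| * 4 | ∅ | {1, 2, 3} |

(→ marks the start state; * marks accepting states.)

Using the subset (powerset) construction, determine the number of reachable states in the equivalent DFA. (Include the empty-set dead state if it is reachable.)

5

Start state of the DFA: {1}.
{1} --a--> {4}  [new]
{1} --b--> {1, 3}  [new]
{4} --a--> ∅  [new]
{4} --b--> {1, 2, 3}  [new]
{1, 3} --a--> {4}  [seen]
{1, 3} --b--> {1, 3}  [seen]
∅ --a--> ∅  [seen]
∅ --b--> ∅  [seen]
{1, 2, 3} --a--> {4}  [seen]
{1, 2, 3} --b--> {1, 3}  [seen]
Reachable DFA states: {1}, {4}, {1, 3}, ∅, {1, 2, 3}.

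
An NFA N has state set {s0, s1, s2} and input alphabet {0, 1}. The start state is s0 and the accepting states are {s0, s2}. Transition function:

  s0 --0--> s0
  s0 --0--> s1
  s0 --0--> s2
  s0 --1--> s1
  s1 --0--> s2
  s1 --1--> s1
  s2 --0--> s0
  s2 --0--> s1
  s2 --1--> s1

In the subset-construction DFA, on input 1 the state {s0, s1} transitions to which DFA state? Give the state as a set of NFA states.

{s1}

δ(s0,1) = {s1}; δ(s1,1) = {s1}.
Union: {s1}.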